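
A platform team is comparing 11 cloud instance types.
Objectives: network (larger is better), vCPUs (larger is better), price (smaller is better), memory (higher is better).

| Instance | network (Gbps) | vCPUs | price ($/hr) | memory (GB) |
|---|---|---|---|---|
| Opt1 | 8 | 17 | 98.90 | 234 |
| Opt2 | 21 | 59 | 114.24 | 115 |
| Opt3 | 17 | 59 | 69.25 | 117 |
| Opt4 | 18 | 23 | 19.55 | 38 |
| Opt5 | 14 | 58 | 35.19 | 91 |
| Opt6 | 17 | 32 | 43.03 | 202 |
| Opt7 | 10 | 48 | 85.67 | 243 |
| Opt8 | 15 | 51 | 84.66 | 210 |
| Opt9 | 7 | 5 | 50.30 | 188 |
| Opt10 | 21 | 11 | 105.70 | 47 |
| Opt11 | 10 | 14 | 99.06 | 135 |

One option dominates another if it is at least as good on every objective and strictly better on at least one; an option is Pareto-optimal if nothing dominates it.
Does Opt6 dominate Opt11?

Opt6 vs Opt11: network 17≥10, vCPUs 32≥14, price 43.03≤99.06, memory 202≥135 — Opt6 is at least as good on every objective with at least one strict improvement.

Yes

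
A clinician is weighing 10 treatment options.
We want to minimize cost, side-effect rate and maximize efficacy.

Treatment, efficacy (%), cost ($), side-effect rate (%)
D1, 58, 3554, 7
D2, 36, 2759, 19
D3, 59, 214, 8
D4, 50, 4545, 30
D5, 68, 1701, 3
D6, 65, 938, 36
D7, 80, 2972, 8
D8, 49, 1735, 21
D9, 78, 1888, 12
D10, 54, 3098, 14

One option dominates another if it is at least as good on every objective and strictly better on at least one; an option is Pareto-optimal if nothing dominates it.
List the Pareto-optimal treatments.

D3, D5, D6, D7, D9

D1: dominated by D5 (efficacy 68≥58, cost 1701≤3554, side-effect rate 3≤7).
D2: dominated by D3 (efficacy 59≥36, cost 214≤2759, side-effect rate 8≤19).
D3: not dominated (best cost).
D4: dominated by D1 (efficacy 58≥50, cost 3554≤4545, side-effect rate 7≤30).
D5: not dominated (best side-effect rate).
D6: not dominated.
D7: not dominated (best efficacy).
D8: dominated by D3 (efficacy 59≥49, cost 214≤1735, side-effect rate 8≤21).
D9: not dominated.
D10: dominated by D3 (efficacy 59≥54, cost 214≤3098, side-effect rate 8≤14).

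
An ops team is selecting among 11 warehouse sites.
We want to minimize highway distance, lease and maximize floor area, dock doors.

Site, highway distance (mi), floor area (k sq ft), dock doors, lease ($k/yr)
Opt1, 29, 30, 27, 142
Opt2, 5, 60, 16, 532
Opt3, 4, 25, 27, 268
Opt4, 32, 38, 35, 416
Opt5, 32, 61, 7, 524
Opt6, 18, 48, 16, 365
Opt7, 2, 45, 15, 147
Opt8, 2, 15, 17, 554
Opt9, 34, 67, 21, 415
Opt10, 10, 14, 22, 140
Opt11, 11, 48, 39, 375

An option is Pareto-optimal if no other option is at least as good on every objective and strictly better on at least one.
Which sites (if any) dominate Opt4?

Opt11

Opt11: highway distance 11≤32, floor area 48≥38, dock doors 39≥35, lease 375≤416 — dominates Opt4.
Others (Opt1, Opt2, Opt3, Opt5, Opt6, Opt7, Opt8, Opt9, Opt10) are each worse than Opt4 on at least one objective.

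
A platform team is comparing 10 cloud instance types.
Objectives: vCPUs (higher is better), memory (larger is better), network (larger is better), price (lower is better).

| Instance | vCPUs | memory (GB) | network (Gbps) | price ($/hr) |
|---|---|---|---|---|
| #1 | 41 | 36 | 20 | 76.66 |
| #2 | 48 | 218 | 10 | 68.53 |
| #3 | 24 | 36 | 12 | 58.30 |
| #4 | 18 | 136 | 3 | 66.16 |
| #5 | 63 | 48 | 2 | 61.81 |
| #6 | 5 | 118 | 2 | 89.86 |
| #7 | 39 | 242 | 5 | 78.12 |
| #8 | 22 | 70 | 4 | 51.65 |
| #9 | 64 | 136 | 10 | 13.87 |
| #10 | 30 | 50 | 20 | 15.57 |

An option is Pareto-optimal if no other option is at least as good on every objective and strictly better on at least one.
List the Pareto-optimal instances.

#1: not dominated.
#2: not dominated.
#3: dominated by #10 (vCPUs 30≥24, memory 50≥36, network 20≥12, price 15.57≤58.30).
#4: dominated by #9 (vCPUs 64≥18, memory 136≥136, network 10≥3, price 13.87≤66.16).
#5: dominated by #9 (vCPUs 64≥63, memory 136≥48, network 10≥2, price 13.87≤61.81).
#6: dominated by #2 (vCPUs 48≥5, memory 218≥118, network 10≥2, price 68.53≤89.86).
#7: not dominated (best memory).
#8: dominated by #9 (vCPUs 64≥22, memory 136≥70, network 10≥4, price 13.87≤51.65).
#9: not dominated (best vCPUs).
#10: not dominated.

#1, #2, #7, #9, #10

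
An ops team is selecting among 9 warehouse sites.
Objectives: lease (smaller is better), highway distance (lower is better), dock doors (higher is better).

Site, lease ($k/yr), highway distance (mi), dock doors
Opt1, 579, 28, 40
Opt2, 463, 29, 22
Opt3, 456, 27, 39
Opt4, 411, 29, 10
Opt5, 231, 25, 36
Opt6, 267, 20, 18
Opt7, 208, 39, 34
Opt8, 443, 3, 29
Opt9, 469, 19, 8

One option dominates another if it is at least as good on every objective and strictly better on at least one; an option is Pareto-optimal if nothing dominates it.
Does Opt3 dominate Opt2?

Opt3 vs Opt2: lease 456≤463, highway distance 27≤29, dock doors 39≥22 — Opt3 is at least as good on every objective with at least one strict improvement.

Yes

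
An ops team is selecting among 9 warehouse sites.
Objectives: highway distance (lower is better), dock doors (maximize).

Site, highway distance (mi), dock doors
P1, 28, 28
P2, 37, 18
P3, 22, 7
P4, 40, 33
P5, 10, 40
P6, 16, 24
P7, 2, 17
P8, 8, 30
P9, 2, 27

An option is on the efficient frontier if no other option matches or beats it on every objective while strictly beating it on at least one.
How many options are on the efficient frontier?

3

P1: dominated by P5 (highway distance 10≤28, dock doors 40≥28).
P2: dominated by P1 (highway distance 28≤37, dock doors 28≥18).
P3: dominated by P5 (highway distance 10≤22, dock doors 40≥7).
P4: dominated by P5 (highway distance 10≤40, dock doors 40≥33).
P5: not dominated (best dock doors).
P6: dominated by P5 (highway distance 10≤16, dock doors 40≥24).
P7: dominated by P9 (highway distance 2≤2, dock doors 27≥17).
P8: not dominated.
P9: not dominated.
Pareto-optimal: P5, P8, P9 → 3.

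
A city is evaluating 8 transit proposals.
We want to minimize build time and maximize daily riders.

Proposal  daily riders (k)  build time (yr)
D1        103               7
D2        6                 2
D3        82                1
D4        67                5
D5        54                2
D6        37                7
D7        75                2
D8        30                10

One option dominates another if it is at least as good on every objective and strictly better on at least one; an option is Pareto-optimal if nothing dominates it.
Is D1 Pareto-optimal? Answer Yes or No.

Yes

D2: worse on daily riders (6 vs 103).
D3: worse on daily riders (82 vs 103).
D4: worse on daily riders (67 vs 103).
D5: worse on daily riders (54 vs 103).
D6: worse on daily riders (37 vs 103).
D7: worse on daily riders (75 vs 103).
D8: worse on daily riders (30 vs 103).
No option is at least as good as D1 on every objective and strictly better on one.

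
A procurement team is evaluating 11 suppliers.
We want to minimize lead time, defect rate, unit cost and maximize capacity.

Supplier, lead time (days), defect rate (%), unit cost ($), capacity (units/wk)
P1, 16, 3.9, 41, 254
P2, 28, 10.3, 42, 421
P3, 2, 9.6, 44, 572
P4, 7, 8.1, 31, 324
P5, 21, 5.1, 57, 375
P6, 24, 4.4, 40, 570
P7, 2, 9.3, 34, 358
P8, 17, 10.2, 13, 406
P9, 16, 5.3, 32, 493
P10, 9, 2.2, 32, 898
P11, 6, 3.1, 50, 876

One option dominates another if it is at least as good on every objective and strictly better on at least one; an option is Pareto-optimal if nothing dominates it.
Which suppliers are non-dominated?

P3, P4, P7, P8, P10, P11

P1: dominated by P10 (lead time 9≤16, defect rate 2.2≤3.9, unit cost 32≤41, capacity 898≥254).
P2: dominated by P6 (lead time 24≤28, defect rate 4.4≤10.3, unit cost 40≤42, capacity 570≥421).
P3: not dominated.
P4: not dominated.
P5: dominated by P10 (lead time 9≤21, defect rate 2.2≤5.1, unit cost 32≤57, capacity 898≥375).
P6: dominated by P10 (lead time 9≤24, defect rate 2.2≤4.4, unit cost 32≤40, capacity 898≥570).
P7: not dominated.
P8: not dominated (best unit cost).
P9: dominated by P10 (lead time 9≤16, defect rate 2.2≤5.3, unit cost 32≤32, capacity 898≥493).
P10: not dominated (best defect rate).
P11: not dominated.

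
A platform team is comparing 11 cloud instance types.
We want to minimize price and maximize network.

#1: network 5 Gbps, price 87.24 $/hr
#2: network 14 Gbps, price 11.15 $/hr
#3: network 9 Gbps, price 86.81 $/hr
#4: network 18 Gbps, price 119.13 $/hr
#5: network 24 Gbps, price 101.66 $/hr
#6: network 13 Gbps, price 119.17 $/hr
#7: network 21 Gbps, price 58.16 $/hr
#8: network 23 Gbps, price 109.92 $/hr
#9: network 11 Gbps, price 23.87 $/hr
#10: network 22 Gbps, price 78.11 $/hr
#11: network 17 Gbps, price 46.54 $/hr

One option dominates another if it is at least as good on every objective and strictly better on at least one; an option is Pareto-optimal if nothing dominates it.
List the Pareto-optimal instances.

#2, #5, #7, #10, #11

#1: dominated by #2 (network 14≥5, price 11.15≤87.24).
#2: not dominated (best price).
#3: dominated by #2 (network 14≥9, price 11.15≤86.81).
#4: dominated by #5 (network 24≥18, price 101.66≤119.13).
#5: not dominated (best network).
#6: dominated by #2 (network 14≥13, price 11.15≤119.17).
#7: not dominated.
#8: dominated by #5 (network 24≥23, price 101.66≤109.92).
#9: dominated by #2 (network 14≥11, price 11.15≤23.87).
#10: not dominated.
#11: not dominated.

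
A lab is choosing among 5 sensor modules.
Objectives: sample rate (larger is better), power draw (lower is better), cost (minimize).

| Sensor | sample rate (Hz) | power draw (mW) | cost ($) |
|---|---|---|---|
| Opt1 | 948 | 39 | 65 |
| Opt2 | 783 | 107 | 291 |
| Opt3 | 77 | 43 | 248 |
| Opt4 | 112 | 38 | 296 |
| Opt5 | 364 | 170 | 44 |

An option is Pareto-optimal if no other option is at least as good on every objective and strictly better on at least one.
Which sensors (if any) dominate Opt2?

Opt1

Opt1: sample rate 948≥783, power draw 39≤107, cost 65≤291 — dominates Opt2.
Others (Opt3, Opt4, Opt5) are each worse than Opt2 on at least one objective.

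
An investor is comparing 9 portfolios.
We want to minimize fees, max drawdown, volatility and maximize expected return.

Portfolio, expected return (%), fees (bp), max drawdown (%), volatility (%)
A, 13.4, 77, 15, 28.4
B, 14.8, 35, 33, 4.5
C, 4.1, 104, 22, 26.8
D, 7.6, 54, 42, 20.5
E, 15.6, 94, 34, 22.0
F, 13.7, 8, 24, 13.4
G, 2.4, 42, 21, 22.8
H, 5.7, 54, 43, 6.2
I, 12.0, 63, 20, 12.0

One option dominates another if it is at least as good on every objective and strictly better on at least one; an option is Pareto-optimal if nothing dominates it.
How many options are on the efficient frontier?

A: not dominated (best max drawdown).
B: not dominated (best volatility).
C: dominated by I (expected return 12.0≥4.1, fees 63≤104, max drawdown 20≤22, volatility 12.0≤26.8).
D: dominated by B (expected return 14.8≥7.6, fees 35≤54, max drawdown 33≤42, volatility 4.5≤20.5).
E: not dominated (best expected return).
F: not dominated (best fees).
G: not dominated.
H: dominated by B (expected return 14.8≥5.7, fees 35≤54, max drawdown 33≤43, volatility 4.5≤6.2).
I: not dominated.
Pareto-optimal: A, B, E, F, G, I → 6.

6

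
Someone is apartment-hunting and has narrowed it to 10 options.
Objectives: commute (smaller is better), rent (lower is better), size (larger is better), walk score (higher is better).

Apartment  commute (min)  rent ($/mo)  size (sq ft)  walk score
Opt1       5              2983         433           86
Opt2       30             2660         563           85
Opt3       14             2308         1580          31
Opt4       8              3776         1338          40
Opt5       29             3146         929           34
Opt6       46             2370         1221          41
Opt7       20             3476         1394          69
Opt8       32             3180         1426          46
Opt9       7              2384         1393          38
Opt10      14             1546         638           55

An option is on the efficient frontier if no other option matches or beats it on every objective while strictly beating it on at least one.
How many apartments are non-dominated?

9

Opt1: not dominated (best commute).
Opt2: not dominated.
Opt3: not dominated (best size).
Opt4: not dominated.
Opt5: dominated by Opt9 (commute 7≤29, rent 2384≤3146, size 1393≥929, walk score 38≥34).
Opt6: not dominated.
Opt7: not dominated.
Opt8: not dominated.
Opt9: not dominated.
Opt10: not dominated (best rent).
Pareto-optimal: Opt1, Opt2, Opt3, Opt4, Opt6, Opt7, Opt8, Opt9, Opt10 → 9.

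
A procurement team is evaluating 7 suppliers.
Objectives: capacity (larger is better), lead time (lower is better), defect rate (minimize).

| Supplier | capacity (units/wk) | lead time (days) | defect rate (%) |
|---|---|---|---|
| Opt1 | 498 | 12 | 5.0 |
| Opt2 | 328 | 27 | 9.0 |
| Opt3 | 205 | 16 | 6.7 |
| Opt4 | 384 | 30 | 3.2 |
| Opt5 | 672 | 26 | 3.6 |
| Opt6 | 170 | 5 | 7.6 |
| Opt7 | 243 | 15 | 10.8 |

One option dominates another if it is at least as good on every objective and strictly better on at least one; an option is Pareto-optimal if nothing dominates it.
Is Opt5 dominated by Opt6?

No

Opt6 vs Opt5: Opt6 is worse on capacity (170 vs 672), so it does not dominate Opt5.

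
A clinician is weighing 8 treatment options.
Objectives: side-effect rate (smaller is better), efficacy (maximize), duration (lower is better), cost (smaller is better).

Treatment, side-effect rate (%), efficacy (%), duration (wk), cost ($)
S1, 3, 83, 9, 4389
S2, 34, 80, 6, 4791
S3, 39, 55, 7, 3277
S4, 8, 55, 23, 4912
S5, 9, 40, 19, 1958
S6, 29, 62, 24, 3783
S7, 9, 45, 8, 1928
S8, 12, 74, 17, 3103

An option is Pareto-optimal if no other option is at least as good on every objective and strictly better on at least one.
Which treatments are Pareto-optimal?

S1, S2, S3, S7, S8

S1: not dominated (best side-effect rate).
S2: not dominated (best duration).
S3: not dominated.
S4: dominated by S1 (side-effect rate 3≤8, efficacy 83≥55, duration 9≤23, cost 4389≤4912).
S5: dominated by S7 (side-effect rate 9≤9, efficacy 45≥40, duration 8≤19, cost 1928≤1958).
S6: dominated by S8 (side-effect rate 12≤29, efficacy 74≥62, duration 17≤24, cost 3103≤3783).
S7: not dominated (best cost).
S8: not dominated.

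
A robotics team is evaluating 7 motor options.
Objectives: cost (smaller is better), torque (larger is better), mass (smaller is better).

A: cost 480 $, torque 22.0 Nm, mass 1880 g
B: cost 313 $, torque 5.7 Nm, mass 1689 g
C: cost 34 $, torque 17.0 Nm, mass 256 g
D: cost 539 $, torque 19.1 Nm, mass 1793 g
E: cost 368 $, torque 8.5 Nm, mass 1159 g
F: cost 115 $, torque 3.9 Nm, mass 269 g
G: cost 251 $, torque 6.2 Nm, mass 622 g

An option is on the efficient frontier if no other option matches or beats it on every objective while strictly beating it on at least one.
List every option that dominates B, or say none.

C, G

C: cost 34≤313, torque 17.0≥5.7, mass 256≤1689 — dominates B.
G: cost 251≤313, torque 6.2≥5.7, mass 622≤1689 — dominates B.
Others (A, D, E, F) are each worse than B on at least one objective.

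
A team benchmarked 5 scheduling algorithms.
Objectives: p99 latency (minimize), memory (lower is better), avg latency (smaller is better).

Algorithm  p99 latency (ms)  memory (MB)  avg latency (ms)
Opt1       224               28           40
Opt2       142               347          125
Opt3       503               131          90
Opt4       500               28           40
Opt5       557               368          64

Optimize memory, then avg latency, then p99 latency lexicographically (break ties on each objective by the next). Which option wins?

First minimize memory: best is 28, kept {Opt1, Opt4}.
Then minimize avg latency: best is 40, kept {Opt1, Opt4}.
Then minimize p99 latency: best is 224, kept {Opt1}.

Opt1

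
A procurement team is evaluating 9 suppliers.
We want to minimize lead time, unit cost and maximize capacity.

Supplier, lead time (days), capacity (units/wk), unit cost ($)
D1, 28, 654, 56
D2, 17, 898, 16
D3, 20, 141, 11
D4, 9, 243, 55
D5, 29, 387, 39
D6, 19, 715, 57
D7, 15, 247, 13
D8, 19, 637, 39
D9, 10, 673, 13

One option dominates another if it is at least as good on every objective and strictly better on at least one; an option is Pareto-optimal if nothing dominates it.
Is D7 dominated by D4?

D4 vs D7: D4 is worse on capacity (243 vs 247), so it does not dominate D7.

No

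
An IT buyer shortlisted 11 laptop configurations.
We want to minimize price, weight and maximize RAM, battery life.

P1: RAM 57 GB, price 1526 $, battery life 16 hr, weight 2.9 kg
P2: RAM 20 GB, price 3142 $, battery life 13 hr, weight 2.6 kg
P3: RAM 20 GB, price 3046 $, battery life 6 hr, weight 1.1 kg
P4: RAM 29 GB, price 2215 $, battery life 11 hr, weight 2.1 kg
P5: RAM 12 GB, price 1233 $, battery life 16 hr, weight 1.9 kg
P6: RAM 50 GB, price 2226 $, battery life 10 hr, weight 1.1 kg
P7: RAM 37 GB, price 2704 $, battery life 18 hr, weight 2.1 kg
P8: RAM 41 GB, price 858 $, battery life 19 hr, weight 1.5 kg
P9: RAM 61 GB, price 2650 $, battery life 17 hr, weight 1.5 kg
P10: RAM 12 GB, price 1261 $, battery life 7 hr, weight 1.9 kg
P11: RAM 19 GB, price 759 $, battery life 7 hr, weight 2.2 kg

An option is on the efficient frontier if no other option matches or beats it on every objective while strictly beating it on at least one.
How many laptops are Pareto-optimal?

5

P1: not dominated.
P2: dominated by P7 (RAM 37≥20, price 2704≤3142, battery life 18≥13, weight 2.1≤2.6).
P3: dominated by P6 (RAM 50≥20, price 2226≤3046, battery life 10≥6, weight 1.1≤1.1).
P4: dominated by P8 (RAM 41≥29, price 858≤2215, battery life 19≥11, weight 1.5≤2.1).
P5: dominated by P8 (RAM 41≥12, price 858≤1233, battery life 19≥16, weight 1.5≤1.9).
P6: not dominated.
P7: dominated by P8 (RAM 41≥37, price 858≤2704, battery life 19≥18, weight 1.5≤2.1).
P8: not dominated (best battery life).
P9: not dominated (best RAM).
P10: dominated by P5 (RAM 12≥12, price 1233≤1261, battery life 16≥7, weight 1.9≤1.9).
P11: not dominated (best price).
Pareto-optimal: P1, P6, P8, P9, P11 → 5.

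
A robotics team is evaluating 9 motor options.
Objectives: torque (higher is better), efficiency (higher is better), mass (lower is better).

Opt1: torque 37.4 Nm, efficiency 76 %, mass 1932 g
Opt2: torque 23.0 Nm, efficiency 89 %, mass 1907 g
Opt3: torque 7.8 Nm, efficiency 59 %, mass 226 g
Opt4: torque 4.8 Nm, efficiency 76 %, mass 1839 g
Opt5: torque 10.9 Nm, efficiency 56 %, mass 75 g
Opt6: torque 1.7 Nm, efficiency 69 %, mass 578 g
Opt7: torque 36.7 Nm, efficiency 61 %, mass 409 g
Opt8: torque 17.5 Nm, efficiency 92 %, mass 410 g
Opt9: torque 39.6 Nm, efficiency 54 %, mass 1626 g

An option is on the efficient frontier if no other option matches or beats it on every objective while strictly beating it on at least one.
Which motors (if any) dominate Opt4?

Opt8: torque 17.5≥4.8, efficiency 92≥76, mass 410≤1839 — dominates Opt4.
Others (Opt1, Opt2, Opt3, Opt5, Opt6, Opt7, Opt9) are each worse than Opt4 on at least one objective.

Opt8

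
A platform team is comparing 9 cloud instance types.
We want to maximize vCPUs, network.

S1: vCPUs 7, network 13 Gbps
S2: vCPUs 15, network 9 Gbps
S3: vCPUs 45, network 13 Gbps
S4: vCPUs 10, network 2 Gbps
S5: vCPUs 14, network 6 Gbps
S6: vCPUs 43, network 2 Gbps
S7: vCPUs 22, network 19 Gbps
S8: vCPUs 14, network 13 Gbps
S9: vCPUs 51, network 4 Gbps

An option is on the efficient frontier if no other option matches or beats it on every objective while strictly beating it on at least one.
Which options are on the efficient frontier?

S1: dominated by S3 (vCPUs 45≥7, network 13≥13).
S2: dominated by S3 (vCPUs 45≥15, network 13≥9).
S3: not dominated.
S4: dominated by S2 (vCPUs 15≥10, network 9≥2).
S5: dominated by S2 (vCPUs 15≥14, network 9≥6).
S6: dominated by S3 (vCPUs 45≥43, network 13≥2).
S7: not dominated (best network).
S8: dominated by S3 (vCPUs 45≥14, network 13≥13).
S9: not dominated (best vCPUs).

S3, S7, S9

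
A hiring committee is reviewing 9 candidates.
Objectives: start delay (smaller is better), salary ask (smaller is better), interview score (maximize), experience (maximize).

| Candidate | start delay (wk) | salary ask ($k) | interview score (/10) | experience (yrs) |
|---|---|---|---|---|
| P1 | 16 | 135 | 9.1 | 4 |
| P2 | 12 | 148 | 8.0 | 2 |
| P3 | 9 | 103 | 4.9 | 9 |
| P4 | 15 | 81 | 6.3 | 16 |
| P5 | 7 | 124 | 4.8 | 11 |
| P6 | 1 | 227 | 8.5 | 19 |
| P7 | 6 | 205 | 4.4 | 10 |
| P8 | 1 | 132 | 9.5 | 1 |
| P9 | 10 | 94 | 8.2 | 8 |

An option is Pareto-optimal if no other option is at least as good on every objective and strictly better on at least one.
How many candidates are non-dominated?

8

P1: not dominated.
P2: dominated by P9 (start delay 10≤12, salary ask 94≤148, interview score 8.2≥8.0, experience 8≥2).
P3: not dominated.
P4: not dominated (best salary ask).
P5: not dominated.
P6: not dominated (best experience).
P7: not dominated.
P8: not dominated (best interview score).
P9: not dominated.
Pareto-optimal: P1, P3, P4, P5, P6, P7, P8, P9 → 8.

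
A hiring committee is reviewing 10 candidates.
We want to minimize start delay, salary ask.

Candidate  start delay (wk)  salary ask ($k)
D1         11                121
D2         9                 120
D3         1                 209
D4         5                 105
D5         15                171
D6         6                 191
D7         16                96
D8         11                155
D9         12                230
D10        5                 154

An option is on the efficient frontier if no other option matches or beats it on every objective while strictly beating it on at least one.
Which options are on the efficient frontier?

D1: dominated by D2 (start delay 9≤11, salary ask 120≤121).
D2: dominated by D4 (start delay 5≤9, salary ask 105≤120).
D3: not dominated (best start delay).
D4: not dominated.
D5: dominated by D1 (start delay 11≤15, salary ask 121≤171).
D6: dominated by D4 (start delay 5≤6, salary ask 105≤191).
D7: not dominated (best salary ask).
D8: dominated by D1 (start delay 11≤11, salary ask 121≤155).
D9: dominated by D1 (start delay 11≤12, salary ask 121≤230).
D10: dominated by D4 (start delay 5≤5, salary ask 105≤154).

D3, D4, D7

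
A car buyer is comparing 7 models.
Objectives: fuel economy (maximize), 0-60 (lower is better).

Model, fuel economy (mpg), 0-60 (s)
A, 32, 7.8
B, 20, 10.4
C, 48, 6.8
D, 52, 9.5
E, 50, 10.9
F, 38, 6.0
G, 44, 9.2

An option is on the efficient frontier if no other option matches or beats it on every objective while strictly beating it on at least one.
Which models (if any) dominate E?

D

D: fuel economy 52≥50, 0-60 9.5≤10.9 — dominates E.
Others (A, B, C, F, G) are each worse than E on at least one objective.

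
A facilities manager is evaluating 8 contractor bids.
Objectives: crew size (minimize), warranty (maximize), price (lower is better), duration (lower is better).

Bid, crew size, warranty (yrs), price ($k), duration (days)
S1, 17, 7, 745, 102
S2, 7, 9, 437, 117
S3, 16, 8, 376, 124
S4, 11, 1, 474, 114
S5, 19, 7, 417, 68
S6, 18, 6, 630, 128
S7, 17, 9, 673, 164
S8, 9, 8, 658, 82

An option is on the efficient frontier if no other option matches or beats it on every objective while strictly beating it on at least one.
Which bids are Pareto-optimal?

S2, S3, S4, S5, S8

S1: dominated by S8 (crew size 9≤17, warranty 8≥7, price 658≤745, duration 82≤102).
S2: not dominated (best crew size).
S3: not dominated (best price).
S4: not dominated.
S5: not dominated (best duration).
S6: dominated by S2 (crew size 7≤18, warranty 9≥6, price 437≤630, duration 117≤128).
S7: dominated by S2 (crew size 7≤17, warranty 9≥9, price 437≤673, duration 117≤164).
S8: not dominated.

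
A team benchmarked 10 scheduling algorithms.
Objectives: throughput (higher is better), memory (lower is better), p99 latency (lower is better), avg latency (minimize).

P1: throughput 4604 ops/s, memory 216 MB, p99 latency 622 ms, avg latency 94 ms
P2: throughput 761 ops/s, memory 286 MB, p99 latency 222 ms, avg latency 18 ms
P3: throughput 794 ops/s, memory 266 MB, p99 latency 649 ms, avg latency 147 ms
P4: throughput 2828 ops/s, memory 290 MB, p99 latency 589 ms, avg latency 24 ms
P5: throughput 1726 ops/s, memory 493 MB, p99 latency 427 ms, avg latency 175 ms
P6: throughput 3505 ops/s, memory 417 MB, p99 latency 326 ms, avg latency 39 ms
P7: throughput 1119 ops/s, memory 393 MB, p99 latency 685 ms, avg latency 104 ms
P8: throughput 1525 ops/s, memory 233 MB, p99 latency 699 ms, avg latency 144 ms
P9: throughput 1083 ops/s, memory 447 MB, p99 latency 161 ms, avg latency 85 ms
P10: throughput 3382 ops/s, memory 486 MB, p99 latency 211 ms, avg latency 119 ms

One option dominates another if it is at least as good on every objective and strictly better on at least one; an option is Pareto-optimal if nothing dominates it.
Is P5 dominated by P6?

P6 vs P5: throughput 3505≥1726, memory 417≤493, p99 latency 326≤427, avg latency 39≤175 — P6 is at least as good on every objective with at least one strict improvement.

Yes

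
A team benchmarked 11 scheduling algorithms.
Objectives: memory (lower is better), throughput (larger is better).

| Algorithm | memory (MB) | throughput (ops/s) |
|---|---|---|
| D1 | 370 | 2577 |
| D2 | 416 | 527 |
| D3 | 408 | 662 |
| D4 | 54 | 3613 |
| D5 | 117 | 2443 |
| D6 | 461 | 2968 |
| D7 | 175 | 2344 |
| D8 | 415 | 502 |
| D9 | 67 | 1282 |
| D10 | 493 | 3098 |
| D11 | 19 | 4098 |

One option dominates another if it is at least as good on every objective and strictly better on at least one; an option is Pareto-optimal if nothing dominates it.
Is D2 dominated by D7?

D7 vs D2: memory 175≤416, throughput 2344≥527 — D7 is at least as good on every objective with at least one strict improvement.

Yes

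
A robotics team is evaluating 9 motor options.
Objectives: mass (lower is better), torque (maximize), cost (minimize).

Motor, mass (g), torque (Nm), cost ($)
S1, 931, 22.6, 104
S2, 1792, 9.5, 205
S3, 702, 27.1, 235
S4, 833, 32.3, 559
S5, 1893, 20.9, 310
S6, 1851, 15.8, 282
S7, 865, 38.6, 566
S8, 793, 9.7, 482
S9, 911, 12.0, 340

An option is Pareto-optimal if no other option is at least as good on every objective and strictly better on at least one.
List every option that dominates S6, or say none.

S1, S3

S1: mass 931≤1851, torque 22.6≥15.8, cost 104≤282 — dominates S6.
S3: mass 702≤1851, torque 27.1≥15.8, cost 235≤282 — dominates S6.
Others (S2, S4, S5, S7, S8, S9) are each worse than S6 on at least one objective.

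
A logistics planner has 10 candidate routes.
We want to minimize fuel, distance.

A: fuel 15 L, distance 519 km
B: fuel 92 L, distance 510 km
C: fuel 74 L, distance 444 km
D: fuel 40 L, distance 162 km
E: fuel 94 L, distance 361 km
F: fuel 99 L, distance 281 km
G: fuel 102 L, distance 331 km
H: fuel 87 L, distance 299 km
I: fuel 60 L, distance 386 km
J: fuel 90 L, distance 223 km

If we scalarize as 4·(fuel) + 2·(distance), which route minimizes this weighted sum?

A: 4·15 + 2·519 = 1098
B: 4·92 + 2·510 = 1388
C: 4·74 + 2·444 = 1184
D: 4·40 + 2·162 = 484
E: 4·94 + 2·361 = 1098
F: 4·99 + 2·281 = 958
G: 4·102 + 2·331 = 1070
H: 4·87 + 2·299 = 946
I: 4·60 + 2·386 = 1012
J: 4·90 + 2·223 = 806
Lowest: D at 484.

D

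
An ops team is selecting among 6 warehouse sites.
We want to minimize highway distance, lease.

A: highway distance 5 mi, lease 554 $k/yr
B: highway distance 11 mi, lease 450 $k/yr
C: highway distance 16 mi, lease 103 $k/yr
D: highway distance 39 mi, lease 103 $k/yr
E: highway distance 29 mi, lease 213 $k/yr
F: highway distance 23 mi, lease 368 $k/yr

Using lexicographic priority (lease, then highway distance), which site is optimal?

First minimize lease: best is 103, kept {C, D}.
Then minimize highway distance: best is 16, kept {C}.

C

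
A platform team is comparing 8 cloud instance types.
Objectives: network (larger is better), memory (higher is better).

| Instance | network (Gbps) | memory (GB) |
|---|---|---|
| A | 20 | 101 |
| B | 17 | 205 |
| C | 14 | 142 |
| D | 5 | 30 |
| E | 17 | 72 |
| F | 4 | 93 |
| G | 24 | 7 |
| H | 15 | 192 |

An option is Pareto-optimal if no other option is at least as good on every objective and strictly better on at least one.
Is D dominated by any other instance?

Yes

A vs D: network 20≥5, memory 101≥30 — A is at least as good on every objective and strictly better on at least one, so A dominates D.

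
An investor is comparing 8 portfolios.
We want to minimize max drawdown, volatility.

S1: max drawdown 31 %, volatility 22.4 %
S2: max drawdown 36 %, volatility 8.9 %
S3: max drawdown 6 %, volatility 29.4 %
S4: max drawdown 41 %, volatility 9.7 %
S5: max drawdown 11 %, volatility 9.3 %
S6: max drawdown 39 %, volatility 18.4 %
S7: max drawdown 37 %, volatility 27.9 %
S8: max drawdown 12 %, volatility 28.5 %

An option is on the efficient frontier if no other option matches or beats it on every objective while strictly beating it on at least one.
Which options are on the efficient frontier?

S1: dominated by S5 (max drawdown 11≤31, volatility 9.3≤22.4).
S2: not dominated (best volatility).
S3: not dominated (best max drawdown).
S4: dominated by S2 (max drawdown 36≤41, volatility 8.9≤9.7).
S5: not dominated.
S6: dominated by S2 (max drawdown 36≤39, volatility 8.9≤18.4).
S7: dominated by S1 (max drawdown 31≤37, volatility 22.4≤27.9).
S8: dominated by S5 (max drawdown 11≤12, volatility 9.3≤28.5).

S2, S3, S5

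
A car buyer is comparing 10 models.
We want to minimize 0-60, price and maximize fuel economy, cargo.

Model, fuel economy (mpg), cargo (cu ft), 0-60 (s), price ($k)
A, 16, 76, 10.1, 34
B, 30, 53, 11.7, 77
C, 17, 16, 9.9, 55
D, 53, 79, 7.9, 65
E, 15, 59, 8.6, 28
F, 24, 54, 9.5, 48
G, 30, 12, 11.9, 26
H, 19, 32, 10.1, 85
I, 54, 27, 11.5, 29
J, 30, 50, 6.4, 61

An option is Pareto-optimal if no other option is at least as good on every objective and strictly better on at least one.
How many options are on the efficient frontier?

A: not dominated.
B: dominated by D (fuel economy 53≥30, cargo 79≥53, 0-60 7.9≤11.7, price 65≤77).
C: dominated by F (fuel economy 24≥17, cargo 54≥16, 0-60 9.5≤9.9, price 48≤55).
D: not dominated (best cargo).
E: not dominated.
F: not dominated.
G: not dominated (best price).
H: dominated by D (fuel economy 53≥19, cargo 79≥32, 0-60 7.9≤10.1, price 65≤85).
I: not dominated (best fuel economy).
J: not dominated (best 0-60).
Pareto-optimal: A, D, E, F, G, I, J → 7.

7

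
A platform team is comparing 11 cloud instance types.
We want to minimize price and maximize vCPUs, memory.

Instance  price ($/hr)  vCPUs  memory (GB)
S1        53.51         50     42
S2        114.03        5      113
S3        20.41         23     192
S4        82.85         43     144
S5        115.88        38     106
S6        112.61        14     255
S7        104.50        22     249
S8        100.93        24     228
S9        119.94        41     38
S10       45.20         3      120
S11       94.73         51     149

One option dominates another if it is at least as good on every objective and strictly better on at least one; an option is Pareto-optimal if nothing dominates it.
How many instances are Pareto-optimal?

7

S1: not dominated.
S2: dominated by S3 (price 20.41≤114.03, vCPUs 23≥5, memory 192≥113).
S3: not dominated (best price).
S4: not dominated.
S5: dominated by S4 (price 82.85≤115.88, vCPUs 43≥38, memory 144≥106).
S6: not dominated (best memory).
S7: not dominated.
S8: not dominated.
S9: dominated by S1 (price 53.51≤119.94, vCPUs 50≥41, memory 42≥38).
S10: dominated by S3 (price 20.41≤45.20, vCPUs 23≥3, memory 192≥120).
S11: not dominated (best vCPUs).
Pareto-optimal: S1, S3, S4, S6, S7, S8, S11 → 7.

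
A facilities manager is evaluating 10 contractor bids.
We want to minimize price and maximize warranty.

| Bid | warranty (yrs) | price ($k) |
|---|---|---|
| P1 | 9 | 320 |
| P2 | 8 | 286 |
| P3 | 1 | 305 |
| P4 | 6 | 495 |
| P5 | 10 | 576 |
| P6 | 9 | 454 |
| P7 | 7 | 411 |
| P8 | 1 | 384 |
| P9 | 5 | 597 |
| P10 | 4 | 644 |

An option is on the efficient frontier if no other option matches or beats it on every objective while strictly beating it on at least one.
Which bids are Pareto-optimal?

P1: not dominated.
P2: not dominated (best price).
P3: dominated by P2 (warranty 8≥1, price 286≤305).
P4: dominated by P1 (warranty 9≥6, price 320≤495).
P5: not dominated (best warranty).
P6: dominated by P1 (warranty 9≥9, price 320≤454).
P7: dominated by P1 (warranty 9≥7, price 320≤411).
P8: dominated by P1 (warranty 9≥1, price 320≤384).
P9: dominated by P1 (warranty 9≥5, price 320≤597).
P10: dominated by P1 (warranty 9≥4, price 320≤644).

P1, P2, P5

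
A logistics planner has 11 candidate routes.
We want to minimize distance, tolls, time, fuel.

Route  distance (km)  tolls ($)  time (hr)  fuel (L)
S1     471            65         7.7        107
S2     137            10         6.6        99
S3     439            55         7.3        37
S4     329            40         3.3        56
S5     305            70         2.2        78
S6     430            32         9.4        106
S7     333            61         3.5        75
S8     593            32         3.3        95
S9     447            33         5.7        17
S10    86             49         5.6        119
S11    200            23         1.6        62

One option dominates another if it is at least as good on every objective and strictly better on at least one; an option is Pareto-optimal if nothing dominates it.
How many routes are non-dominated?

6

S1: dominated by S2 (distance 137≤471, tolls 10≤65, time 6.6≤7.7, fuel 99≤107).
S2: not dominated (best tolls).
S3: not dominated.
S4: not dominated.
S5: dominated by S11 (distance 200≤305, tolls 23≤70, time 1.6≤2.2, fuel 62≤78).
S6: dominated by S2 (distance 137≤430, tolls 10≤32, time 6.6≤9.4, fuel 99≤106).
S7: dominated by S4 (distance 329≤333, tolls 40≤61, time 3.3≤3.5, fuel 56≤75).
S8: dominated by S11 (distance 200≤593, tolls 23≤32, time 1.6≤3.3, fuel 62≤95).
S9: not dominated (best fuel).
S10: not dominated (best distance).
S11: not dominated (best time).
Pareto-optimal: S2, S3, S4, S9, S10, S11 → 6.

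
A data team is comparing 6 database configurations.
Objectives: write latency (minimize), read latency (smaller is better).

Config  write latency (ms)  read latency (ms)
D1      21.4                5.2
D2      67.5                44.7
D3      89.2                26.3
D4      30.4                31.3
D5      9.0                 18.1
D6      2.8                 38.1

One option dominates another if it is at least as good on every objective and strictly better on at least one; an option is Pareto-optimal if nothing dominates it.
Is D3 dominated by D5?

D5 vs D3: write latency 9.0≤89.2, read latency 18.1≤26.3 — D5 is at least as good on every objective with at least one strict improvement.

Yes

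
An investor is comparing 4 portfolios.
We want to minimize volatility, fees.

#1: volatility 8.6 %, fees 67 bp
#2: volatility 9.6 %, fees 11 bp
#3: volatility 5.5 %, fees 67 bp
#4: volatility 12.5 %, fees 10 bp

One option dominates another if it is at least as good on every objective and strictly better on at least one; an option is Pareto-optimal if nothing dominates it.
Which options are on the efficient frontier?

#2, #3, #4

#1: dominated by #3 (volatility 5.5≤8.6, fees 67≤67).
#2: not dominated.
#3: not dominated (best volatility).
#4: not dominated (best fees).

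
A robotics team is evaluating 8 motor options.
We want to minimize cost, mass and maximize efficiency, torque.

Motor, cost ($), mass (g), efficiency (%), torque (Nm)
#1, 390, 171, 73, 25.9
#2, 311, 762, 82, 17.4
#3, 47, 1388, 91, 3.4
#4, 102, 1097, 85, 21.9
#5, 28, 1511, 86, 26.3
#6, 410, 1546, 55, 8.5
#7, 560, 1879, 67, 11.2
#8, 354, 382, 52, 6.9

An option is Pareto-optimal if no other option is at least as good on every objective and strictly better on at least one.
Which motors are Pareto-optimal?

#1, #2, #3, #4, #5, #8

#1: not dominated (best mass).
#2: not dominated.
#3: not dominated (best efficiency).
#4: not dominated.
#5: not dominated (best cost).
#6: dominated by #1 (cost 390≤410, mass 171≤1546, efficiency 73≥55, torque 25.9≥8.5).
#7: dominated by #1 (cost 390≤560, mass 171≤1879, efficiency 73≥67, torque 25.9≥11.2).
#8: not dominated.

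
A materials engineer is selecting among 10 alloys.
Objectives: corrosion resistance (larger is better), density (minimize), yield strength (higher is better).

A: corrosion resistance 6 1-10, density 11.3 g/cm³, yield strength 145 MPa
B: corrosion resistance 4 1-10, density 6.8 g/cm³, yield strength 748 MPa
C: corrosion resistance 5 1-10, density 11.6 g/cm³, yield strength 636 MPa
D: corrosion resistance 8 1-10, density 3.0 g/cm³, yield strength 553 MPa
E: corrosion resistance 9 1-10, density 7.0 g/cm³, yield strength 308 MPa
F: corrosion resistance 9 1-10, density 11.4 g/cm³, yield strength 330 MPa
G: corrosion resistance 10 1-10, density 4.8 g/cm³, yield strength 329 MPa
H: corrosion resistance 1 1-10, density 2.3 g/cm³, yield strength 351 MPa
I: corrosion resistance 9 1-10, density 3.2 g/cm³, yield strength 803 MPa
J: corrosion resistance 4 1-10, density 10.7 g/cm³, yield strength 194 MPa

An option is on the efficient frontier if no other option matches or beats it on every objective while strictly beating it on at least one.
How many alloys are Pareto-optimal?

A: dominated by D (corrosion resistance 8≥6, density 3.0≤11.3, yield strength 553≥145).
B: dominated by I (corrosion resistance 9≥4, density 3.2≤6.8, yield strength 803≥748).
C: dominated by I (corrosion resistance 9≥5, density 3.2≤11.6, yield strength 803≥636).
D: not dominated.
E: dominated by G (corrosion resistance 10≥9, density 4.8≤7.0, yield strength 329≥308).
F: dominated by I (corrosion resistance 9≥9, density 3.2≤11.4, yield strength 803≥330).
G: not dominated (best corrosion resistance).
H: not dominated (best density).
I: not dominated (best yield strength).
J: dominated by B (corrosion resistance 4≥4, density 6.8≤10.7, yield strength 748≥194).
Pareto-optimal: D, G, H, I → 4.

4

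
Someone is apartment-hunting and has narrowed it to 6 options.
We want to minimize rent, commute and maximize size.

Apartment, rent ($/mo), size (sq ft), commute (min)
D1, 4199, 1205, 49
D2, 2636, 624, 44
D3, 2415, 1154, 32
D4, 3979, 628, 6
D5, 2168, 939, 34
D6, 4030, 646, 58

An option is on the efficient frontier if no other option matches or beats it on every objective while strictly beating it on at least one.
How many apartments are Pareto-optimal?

4

D1: not dominated (best size).
D2: dominated by D3 (rent 2415≤2636, size 1154≥624, commute 32≤44).
D3: not dominated.
D4: not dominated (best commute).
D5: not dominated (best rent).
D6: dominated by D3 (rent 2415≤4030, size 1154≥646, commute 32≤58).
Pareto-optimal: D1, D3, D4, D5 → 4.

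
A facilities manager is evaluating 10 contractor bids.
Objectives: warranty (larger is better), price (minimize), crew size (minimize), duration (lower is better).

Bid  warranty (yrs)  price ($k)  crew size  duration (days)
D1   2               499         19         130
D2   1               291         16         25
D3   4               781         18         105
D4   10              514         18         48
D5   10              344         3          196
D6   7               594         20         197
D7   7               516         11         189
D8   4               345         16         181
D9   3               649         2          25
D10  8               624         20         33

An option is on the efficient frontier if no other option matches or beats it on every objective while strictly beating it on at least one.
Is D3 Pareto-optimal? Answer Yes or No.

D4 vs D3: warranty 10≥4, price 514≤781, crew size 18≤18, duration 48≤105 — D4 is at least as good on every objective and strictly better on at least one, so D4 dominates D3.

No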